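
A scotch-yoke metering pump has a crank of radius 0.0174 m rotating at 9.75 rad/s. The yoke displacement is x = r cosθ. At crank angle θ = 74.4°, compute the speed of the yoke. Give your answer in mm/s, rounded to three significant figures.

ω = 9.75 rad/s
x = r cosθ ⇒ ẋ = −rω sinθ.
|v| = rω|sinθ| = 0.0174·9.75·|sin 74.4°| = 0.1634 m/s = 163.4 mm/s.

163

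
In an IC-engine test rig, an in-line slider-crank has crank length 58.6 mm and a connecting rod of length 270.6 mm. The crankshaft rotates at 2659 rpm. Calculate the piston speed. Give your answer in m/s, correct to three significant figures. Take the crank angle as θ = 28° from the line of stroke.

ω = 2π·2659/60 = 278.4 rad/s
For an in-line slider-crank, x = r cosθ + √(L² − r² sin²θ), so v = −rω sinθ·[1 + r cosθ/√(L² − r² sin²θ)].
With r = 0.0586 m, L = 0.2706 m, θ = 28°: √(L² − r² sin²θ) = 0.2692 m.
v = −0.0586·278.4·0.46947·[1 + 0.0586·0.88295/0.2692] = -9.1328 m/s.
|v| = 9.1328 m/s.

9.13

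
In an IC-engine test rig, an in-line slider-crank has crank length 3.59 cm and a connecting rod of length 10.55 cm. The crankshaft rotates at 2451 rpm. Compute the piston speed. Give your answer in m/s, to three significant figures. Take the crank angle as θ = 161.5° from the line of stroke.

ω = 2π·2451/60 = 256.7 rad/s
For an in-line slider-crank, x = r cosθ + √(L² − r² sin²θ), so v = −rω sinθ·[1 + r cosθ/√(L² − r² sin²θ)].
With r = 0.0359 m, L = 0.1055 m, θ = 161.5°: √(L² − r² sin²θ) = 0.10488 m.
v = −0.0359·256.7·0.31730·[1 + 0.0359·-0.94832/0.10488] = -1.9747 m/s.
|v| = 1.9747 m/s.

1.97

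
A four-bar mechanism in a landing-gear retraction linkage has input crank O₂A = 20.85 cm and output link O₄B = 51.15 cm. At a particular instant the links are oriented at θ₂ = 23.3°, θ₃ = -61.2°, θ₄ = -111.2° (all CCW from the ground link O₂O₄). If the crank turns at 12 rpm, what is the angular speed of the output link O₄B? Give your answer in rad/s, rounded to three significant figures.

ω₂ = 1.257 rad/s (from 12 rpm).
Differentiating the loop-closure r₂e^{iθ₂}+r₃e^{iθ₃}=r₁+r₄e^{iθ₄} gives r₂ω₂e^{iθ₂}+r₃ω₃e^{iθ₃}=r₄ω₄e^{iθ₄}.
Eliminating the other unknown: ω₄ = r₂ω₂ sin(θ₂−θ₃) / [r₄ sin(θ₄−θ₃)].
Numerator sine = +0.99540; denominator sine = -0.76604.
Result = 0.2085·1.257·(+0.99540) / (0.5115·(-0.76604)) = -0.6656 rad/s; magnitude 0.6656 rad/s.

0.666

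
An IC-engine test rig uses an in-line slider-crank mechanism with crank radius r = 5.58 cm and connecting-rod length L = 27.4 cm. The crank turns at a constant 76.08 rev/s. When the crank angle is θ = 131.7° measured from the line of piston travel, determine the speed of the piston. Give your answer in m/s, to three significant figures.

ω = 2π·76.1 = 478 rad/s
For an in-line slider-crank, x = r cosθ + √(L² − r² sin²θ), so v = −rω sinθ·[1 + r cosθ/√(L² − r² sin²θ)].
With r = 0.0558 m, L = 0.274 m, θ = 131.7°: √(L² − r² sin²θ) = 0.27081 m.
v = −0.0558·478·0.74664·[1 + 0.0558·-0.66523/0.27081] = -17.186 m/s.
|v| = 17.186 m/s.

17.2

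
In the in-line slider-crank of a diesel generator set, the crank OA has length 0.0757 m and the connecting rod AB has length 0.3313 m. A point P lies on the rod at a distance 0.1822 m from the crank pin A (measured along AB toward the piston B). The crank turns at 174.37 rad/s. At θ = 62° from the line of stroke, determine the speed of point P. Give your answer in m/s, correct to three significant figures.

12.7

ω = 174.4 rad/s.  Crank-pin speed |V_A| = rω = 13.2 m/s, perpendicular to OA.
Rod angle: sinφ = −(r/L) sinθ ⇒ φ = -11.639°; ω_rod = −rω cosθ/√(L²−r²sin²θ) = -19.098 rad/s.
V_P = V_A + ω_rod × AP, with AP = 0.1822 m along the rod.
Components: V_Px = −rω sinθ − a·ω_rod·sinφ = -12.357 m/s;  V_Py = rω cosθ + a·ω_rod·cosφ = +2.7889 m/s.
|V_P| = √(V_Px² + V_Py²) = 12.668 m/s.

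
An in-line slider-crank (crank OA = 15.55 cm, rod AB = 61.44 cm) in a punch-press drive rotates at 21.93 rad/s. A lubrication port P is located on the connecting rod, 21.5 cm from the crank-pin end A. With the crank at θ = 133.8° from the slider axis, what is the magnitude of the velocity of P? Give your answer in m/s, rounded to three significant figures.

2.77

ω = 21.93 rad/s.  Crank-pin speed |V_A| = rω = 3.4101 m/s, perpendicular to OA.
Rod angle: sinφ = −(r/L) sinθ ⇒ φ = -10.525°; ω_rod = −rω cosθ/√(L²−r²sin²θ) = +3.9074 rad/s.
V_P = V_A + ω_rod × AP, with AP = 0.215 m along the rod.
Components: V_Px = −rω sinθ − a·ω_rod·sinφ = -2.3078 m/s;  V_Py = rω cosθ + a·ω_rod·cosφ = -1.5343 m/s.
|V_P| = √(V_Px² + V_Py²) = 2.7713 m/s.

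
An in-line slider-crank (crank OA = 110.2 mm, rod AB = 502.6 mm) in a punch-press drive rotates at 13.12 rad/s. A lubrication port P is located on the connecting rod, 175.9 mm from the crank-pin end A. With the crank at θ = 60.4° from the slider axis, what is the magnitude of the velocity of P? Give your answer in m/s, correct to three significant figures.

ω = 13.12 rad/s.  Crank-pin speed |V_A| = rω = 1.4458 m/s, perpendicular to OA.
Rod angle: sinφ = −(r/L) sinθ ⇒ φ = -10.990°; ω_rod = −rω cosθ/√(L²−r²sin²θ) = -1.4475 rad/s.
V_P = V_A + ω_rod × AP, with AP = 0.1759 m along the rod.
Components: V_Px = −rω sinθ − a·ω_rod·sinφ = -1.3057 m/s;  V_Py = rω cosθ + a·ω_rod·cosφ = +0.46421 m/s.
|V_P| = √(V_Px² + V_Py²) = 1.3857 m/s.

1.39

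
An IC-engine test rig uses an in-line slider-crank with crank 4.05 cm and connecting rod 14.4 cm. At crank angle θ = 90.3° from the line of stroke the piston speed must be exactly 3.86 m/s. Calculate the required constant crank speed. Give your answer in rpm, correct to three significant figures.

912

For an in-line slider-crank, |v_piston| = rω|sinθ|·[1 + r cosθ/√(L² − r² sin²θ)].
With r = 0.0405 m, L = 0.144 m, θ = 90.3°: the bracketed kinematic factor |dx/dθ| = 0.040437 m.
ω = v/|dx/dθ| = 3.86/0.040437 = 95.456 rad/s.
N = 60ω/(2π) = 911.54 rpm.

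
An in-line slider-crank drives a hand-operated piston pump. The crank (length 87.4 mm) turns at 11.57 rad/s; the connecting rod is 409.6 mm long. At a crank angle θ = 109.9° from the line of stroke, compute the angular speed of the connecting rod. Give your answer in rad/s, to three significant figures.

0.858

ω = 11.57 rad/s
The rod makes angle φ with the slider axis where L sinφ = r sinθ; differentiating, L cosφ·φ̇ = r ω cosθ.
L cosφ = √(L² − r² sin²θ) = 0.40127 m.
|ω_rod| = r ω |cosθ| / √(L² − r² sin²θ) = 0.0874·11.57·0.34038/0.40127 = 0.85777 rad/s.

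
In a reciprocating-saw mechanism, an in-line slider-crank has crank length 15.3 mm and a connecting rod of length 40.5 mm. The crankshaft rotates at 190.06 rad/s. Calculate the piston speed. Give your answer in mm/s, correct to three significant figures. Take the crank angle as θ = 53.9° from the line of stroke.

ω = 190.1 rad/s
For an in-line slider-crank, x = r cosθ + √(L² − r² sin²θ), so v = −rω sinθ·[1 + r cosθ/√(L² − r² sin²θ)].
With r = 0.0153 m, L = 0.0405 m, θ = 53.9°: √(L² − r² sin²θ) = 0.038567 m.
v = −0.0153·190.1·0.80799·[1 + 0.0153·0.58920/0.038567] = -2.8988 m/s.
|v| = 2.8988 m/s = 2898.8 mm/s.

2900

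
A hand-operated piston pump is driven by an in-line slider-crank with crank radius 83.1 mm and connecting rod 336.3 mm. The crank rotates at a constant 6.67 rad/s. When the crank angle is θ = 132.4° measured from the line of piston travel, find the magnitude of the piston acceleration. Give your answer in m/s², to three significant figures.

2.56

ω = 6.67 rad/s
x(θ) = r cosθ + √(L² − r² sin²θ); with ω constant, a = ω²·d²x/dθ².
d²x/dθ² = −r cosθ − r²(cos2θ)/√u − r⁴ sin²2θ/(4u^{3/2}),  u = L² − r² sin²θ = 0.109332 m².
Substituting r = 0.0831 m, L = 0.3363 m, θ = 132.4°: d²x/dθ² = +0.0576 m.
a = ω²·d²x/dθ² = (6.67)²·(+0.0576) = +2.5626 m/s²;  |a| = 2.5626 m/s².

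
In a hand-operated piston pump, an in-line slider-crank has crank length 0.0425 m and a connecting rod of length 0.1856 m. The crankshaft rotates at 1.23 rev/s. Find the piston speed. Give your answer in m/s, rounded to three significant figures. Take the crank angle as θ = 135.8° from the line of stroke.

ω = 2π·1.23 = 7.728 rad/s
For an in-line slider-crank, x = r cosθ + √(L² − r² sin²θ), so v = −rω sinθ·[1 + r cosθ/√(L² − r² sin²θ)].
With r = 0.0425 m, L = 0.1856 m, θ = 135.8°: √(L² − r² sin²θ) = 0.18322 m.
v = −0.0425·7.728·0.69717·[1 + 0.0425·-0.71691/0.18322] = -0.19091 m/s.
|v| = 0.19091 m/s.

0.191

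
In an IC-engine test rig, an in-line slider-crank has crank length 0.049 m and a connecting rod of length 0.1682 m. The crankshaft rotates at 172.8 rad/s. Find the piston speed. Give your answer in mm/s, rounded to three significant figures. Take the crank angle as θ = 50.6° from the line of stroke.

7780

ω = 172.8 rad/s
For an in-line slider-crank, x = r cosθ + √(L² − r² sin²θ), so v = −rω sinθ·[1 + r cosθ/√(L² − r² sin²θ)].
With r = 0.049 m, L = 0.1682 m, θ = 50.6°: √(L² − r² sin²θ) = 0.16388 m.
v = −0.049·172.8·0.77273·[1 + 0.049·0.63473/0.16388] = -7.7846 m/s.
|v| = 7.7846 m/s = 7784.6 mm/s.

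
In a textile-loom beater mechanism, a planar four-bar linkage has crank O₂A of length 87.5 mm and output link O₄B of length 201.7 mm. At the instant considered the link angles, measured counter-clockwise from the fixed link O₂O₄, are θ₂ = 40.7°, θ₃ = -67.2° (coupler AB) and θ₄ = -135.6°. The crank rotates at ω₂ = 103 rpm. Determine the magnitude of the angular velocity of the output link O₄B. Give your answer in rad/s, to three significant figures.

ω₂ = 10.79 rad/s (from 103 rpm).
Differentiating the loop-closure r₂e^{iθ₂}+r₃e^{iθ₃}=r₁+r₄e^{iθ₄} gives r₂ω₂e^{iθ₂}+r₃ω₃e^{iθ₃}=r₄ω₄e^{iθ₄}.
Eliminating the other unknown: ω₄ = r₂ω₂ sin(θ₂−θ₃) / [r₄ sin(θ₄−θ₃)].
Numerator sine = +0.95159; denominator sine = -0.92978.
Result = 0.0875·10.79·(+0.95159) / (0.2017·(-0.92978)) = -4.789 rad/s; magnitude 4.789 rad/s.

4.79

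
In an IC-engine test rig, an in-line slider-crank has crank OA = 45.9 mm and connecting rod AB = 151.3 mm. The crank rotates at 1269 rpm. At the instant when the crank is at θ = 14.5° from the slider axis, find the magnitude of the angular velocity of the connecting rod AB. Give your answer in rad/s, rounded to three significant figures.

39.1

ω = 132.9 rad/s (converted from 1269 rpm).
The rod makes angle φ with the slider axis where L sinφ = r sinθ; differentiating, L cosφ·φ̇ = r ω cosθ.
L cosφ = √(L² − r² sin²θ) = 0.15086 m.
|ω_rod| = r ω |cosθ| / √(L² − r² sin²θ) = 0.0459·132.9·0.96815/0.15086 = 39.144 rad/s.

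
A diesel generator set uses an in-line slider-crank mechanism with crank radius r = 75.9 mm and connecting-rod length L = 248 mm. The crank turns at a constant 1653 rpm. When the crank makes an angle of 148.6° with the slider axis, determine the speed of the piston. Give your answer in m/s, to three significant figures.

ω = 2π·1653/60 = 173.1 rad/s
For an in-line slider-crank, x = r cosθ + √(L² − r² sin²θ), so v = −rω sinθ·[1 + r cosθ/√(L² − r² sin²θ)].
With r = 0.0759 m, L = 0.248 m, θ = 148.6°: √(L² − r² sin²θ) = 0.24483 m.
v = −0.0759·173.1·0.52101·[1 + 0.0759·-0.85355/0.24483] = -5.0339 m/s.
|v| = 5.0339 m/s.

5.03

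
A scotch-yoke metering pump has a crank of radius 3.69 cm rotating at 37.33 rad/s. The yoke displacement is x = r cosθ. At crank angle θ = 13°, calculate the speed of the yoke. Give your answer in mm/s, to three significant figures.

310

ω = 37.33 rad/s
x = r cosθ ⇒ ẋ = −rω sinθ.
|v| = rω|sinθ| = 0.0369·37.33·|sin 13°| = 0.30986 m/s = 309.86 mm/s.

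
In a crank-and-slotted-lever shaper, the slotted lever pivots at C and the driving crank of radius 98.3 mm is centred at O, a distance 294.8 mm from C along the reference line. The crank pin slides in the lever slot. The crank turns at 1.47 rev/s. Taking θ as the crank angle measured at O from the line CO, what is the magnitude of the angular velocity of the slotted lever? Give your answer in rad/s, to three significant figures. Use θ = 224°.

1.88

ω = 9.236 rad/s (from 1.47 rev/s).
Crank pin A relative to C: A = (d + r cosθ, r sinθ); lever angle φ = atan2(r sinθ, d + r cosθ).
Differentiating tanφ: φ̇ = rω(d cosθ + r)/(d² + r² + 2dr cosθ).
d² + r² + 2dr cosθ = |CA|² = 0.0548787 m²;  d cosθ + r = -0.11376 m.
|ω_lever| = |0.0983·9.236·-0.11376| / 0.0548787 = 1.8821 rad/s.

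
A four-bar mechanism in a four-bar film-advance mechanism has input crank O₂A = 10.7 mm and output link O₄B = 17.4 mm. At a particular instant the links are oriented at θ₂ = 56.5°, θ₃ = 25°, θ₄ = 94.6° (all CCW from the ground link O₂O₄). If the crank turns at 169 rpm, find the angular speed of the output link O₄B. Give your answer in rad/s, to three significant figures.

ω₂ = 17.7 rad/s (from 169 rpm).
Differentiating the loop-closure r₂e^{iθ₂}+r₃e^{iθ₃}=r₁+r₄e^{iθ₄} gives r₂ω₂e^{iθ₂}+r₃ω₃e^{iθ₃}=r₄ω₄e^{iθ₄}.
Eliminating the other unknown: ω₄ = r₂ω₂ sin(θ₂−θ₃) / [r₄ sin(θ₄−θ₃)].
Numerator sine = +0.52250; denominator sine = +0.93728.
Result = 0.0107·17.7·(+0.52250) / (0.0174·(+0.93728)) = +6.0669 rad/s; magnitude 6.0669 rad/s.

6.07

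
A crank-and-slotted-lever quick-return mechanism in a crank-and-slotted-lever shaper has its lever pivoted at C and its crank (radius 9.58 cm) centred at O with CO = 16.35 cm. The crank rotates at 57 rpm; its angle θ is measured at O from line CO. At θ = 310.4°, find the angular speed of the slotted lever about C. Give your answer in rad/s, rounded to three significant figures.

ω = 5.969 rad/s (from 57 rpm).
Crank pin A relative to C: A = (d + r cosθ, r sinθ); lever angle φ = atan2(r sinθ, d + r cosθ).
Differentiating tanφ: φ̇ = rω(d cosθ + r)/(d² + r² + 2dr cosθ).
d² + r² + 2dr cosθ = |CA|² = 0.0562133 m²;  d cosθ + r = +0.20177 m.
|ω_lever| = |0.0958·5.969·+0.20177| / 0.0562133 = 2.0525 rad/s.

2.05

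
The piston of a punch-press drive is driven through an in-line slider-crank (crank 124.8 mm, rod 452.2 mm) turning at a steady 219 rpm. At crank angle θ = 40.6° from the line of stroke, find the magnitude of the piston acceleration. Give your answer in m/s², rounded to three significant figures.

ω = 2π·219/60 = 22.93 rad/s
x(θ) = r cosθ + √(L² − r² sin²θ); with ω constant, a = ω²·d²x/dθ².
d²x/dθ² = −r cosθ − r²(cos2θ)/√u − r⁴ sin²2θ/(4u^{3/2}),  u = L² − r² sin²θ = 0.197889 m².
Substituting r = 0.1248 m, L = 0.4522 m, θ = 40.6°: d²x/dθ² = -0.10079 m.
a = ω²·d²x/dθ² = (22.93)²·(-0.10079) = -53.009 m/s²;  |a| = 53.009 m/s².

53.0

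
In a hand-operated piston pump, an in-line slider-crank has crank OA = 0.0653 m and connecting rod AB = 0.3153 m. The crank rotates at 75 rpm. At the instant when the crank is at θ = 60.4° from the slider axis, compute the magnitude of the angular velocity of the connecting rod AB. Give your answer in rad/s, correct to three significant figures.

0.817

ω = 7.854 rad/s (converted from 75 rpm).
The rod makes angle φ with the slider axis where L sinφ = r sinθ; differentiating, L cosφ·φ̇ = r ω cosθ.
L cosφ = √(L² − r² sin²θ) = 0.31015 m.
|ω_rod| = r ω |cosθ| / √(L² − r² sin²θ) = 0.0653·7.854·0.49394/0.31015 = 0.8168 rad/s.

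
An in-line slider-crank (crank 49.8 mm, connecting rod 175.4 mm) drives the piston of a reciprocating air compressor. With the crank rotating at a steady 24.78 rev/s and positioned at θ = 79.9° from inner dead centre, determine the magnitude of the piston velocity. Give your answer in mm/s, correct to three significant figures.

8030

ω = 2π·24.8 = 155.7 rad/s
For an in-line slider-crank, x = r cosθ + √(L² − r² sin²θ), so v = −rω sinθ·[1 + r cosθ/√(L² − r² sin²θ)].
With r = 0.0498 m, L = 0.1754 m, θ = 79.9°: √(L² − r² sin²θ) = 0.16841 m.
v = −0.0498·155.7·0.98450·[1 + 0.0498·0.17537/0.16841] = -8.0294 m/s.
|v| = 8.0294 m/s = 8029.4 mm/s.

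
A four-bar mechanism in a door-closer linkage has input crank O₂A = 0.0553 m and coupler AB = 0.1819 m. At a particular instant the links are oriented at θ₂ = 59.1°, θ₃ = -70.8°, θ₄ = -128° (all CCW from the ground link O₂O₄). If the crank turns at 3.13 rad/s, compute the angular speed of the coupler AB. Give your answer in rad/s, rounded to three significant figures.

0.140

ω₂ = 3.13 rad/s
Differentiating the loop-closure r₂e^{iθ₂}+r₃e^{iθ₃}=r₁+r₄e^{iθ₄} gives r₂ω₂e^{iθ₂}+r₃ω₃e^{iθ₃}=r₄ω₄e^{iθ₄}.
Eliminating the other unknown: ω₃ = r₂ω₂ sin(θ₄−θ₂) / [r₃ sin(θ₃−θ₄)].
Numerator sine = +0.12360; denominator sine = +0.84057.
Result = 0.0553·3.13·(+0.12360) / (0.1819·(+0.84057)) = +0.13992 rad/s; magnitude 0.13992 rad/s.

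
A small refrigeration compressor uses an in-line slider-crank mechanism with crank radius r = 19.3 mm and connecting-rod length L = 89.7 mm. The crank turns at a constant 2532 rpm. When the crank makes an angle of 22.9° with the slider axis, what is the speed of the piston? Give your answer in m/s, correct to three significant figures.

2.39

ω = 2π·2532/60 = 265.2 rad/s
For an in-line slider-crank, x = r cosθ + √(L² − r² sin²θ), so v = −rω sinθ·[1 + r cosθ/√(L² − r² sin²θ)].
With r = 0.0193 m, L = 0.0897 m, θ = 22.9°: √(L² − r² sin²θ) = 0.089385 m.
v = −0.0193·265.2·0.38912·[1 + 0.0193·0.92119/0.089385] = -2.3874 m/s.
|v| = 2.3874 m/s.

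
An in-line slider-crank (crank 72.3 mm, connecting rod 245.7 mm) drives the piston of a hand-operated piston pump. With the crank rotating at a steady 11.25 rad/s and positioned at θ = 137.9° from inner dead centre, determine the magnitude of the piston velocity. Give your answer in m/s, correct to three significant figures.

0.424

ω = 11.25 rad/s
For an in-line slider-crank, x = r cosθ + √(L² − r² sin²θ), so v = −rω sinθ·[1 + r cosθ/√(L² − r² sin²θ)].
With r = 0.0723 m, L = 0.2457 m, θ = 137.9°: √(L² − r² sin²θ) = 0.24087 m.
v = −0.0723·11.25·0.67043·[1 + 0.0723·-0.74198/0.24087] = -0.42386 m/s.
|v| = 0.42386 m/s.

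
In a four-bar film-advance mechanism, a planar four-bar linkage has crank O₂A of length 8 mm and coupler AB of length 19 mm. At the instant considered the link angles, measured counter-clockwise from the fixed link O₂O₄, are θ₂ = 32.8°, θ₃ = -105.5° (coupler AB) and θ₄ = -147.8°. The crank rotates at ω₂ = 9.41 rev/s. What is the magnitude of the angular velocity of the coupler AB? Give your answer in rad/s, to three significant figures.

ω₂ = 59.12 rad/s (from 9.41 rev/s).
Differentiating the loop-closure r₂e^{iθ₂}+r₃e^{iθ₃}=r₁+r₄e^{iθ₄} gives r₂ω₂e^{iθ₂}+r₃ω₃e^{iθ₃}=r₄ω₄e^{iθ₄}.
Eliminating the other unknown: ω₃ = r₂ω₂ sin(θ₄−θ₂) / [r₃ sin(θ₃−θ₄)].
Numerator sine = +0.01047; denominator sine = +0.67301.
Result = 0.008·59.12·(+0.01047) / (0.019·(+0.67301)) = +0.38735 rad/s; magnitude 0.38735 rad/s.

0.387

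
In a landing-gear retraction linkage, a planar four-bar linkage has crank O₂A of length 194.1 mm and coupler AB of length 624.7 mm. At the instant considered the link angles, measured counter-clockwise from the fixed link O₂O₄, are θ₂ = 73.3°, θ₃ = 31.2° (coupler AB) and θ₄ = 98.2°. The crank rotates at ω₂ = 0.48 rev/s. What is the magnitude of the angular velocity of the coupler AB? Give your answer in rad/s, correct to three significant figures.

ω₂ = 3.016 rad/s (from 0.48 rev/s).
Differentiating the loop-closure r₂e^{iθ₂}+r₃e^{iθ₃}=r₁+r₄e^{iθ₄} gives r₂ω₂e^{iθ₂}+r₃ω₃e^{iθ₃}=r₄ω₄e^{iθ₄}.
Eliminating the other unknown: ω₃ = r₂ω₂ sin(θ₄−θ₂) / [r₃ sin(θ₃−θ₄)].
Numerator sine = +0.42104; denominator sine = -0.92050.
Result = 0.1941·3.016·(+0.42104) / (0.6247·(-0.92050)) = -0.42862 rad/s; magnitude 0.42862 rad/s.

0.429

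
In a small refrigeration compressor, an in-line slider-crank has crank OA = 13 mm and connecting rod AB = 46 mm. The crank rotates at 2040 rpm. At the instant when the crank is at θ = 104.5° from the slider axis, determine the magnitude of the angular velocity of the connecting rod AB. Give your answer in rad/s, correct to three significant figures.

15.7

ω = 213.6 rad/s (converted from 2040 rpm).
The rod makes angle φ with the slider axis where L sinφ = r sinθ; differentiating, L cosφ·φ̇ = r ω cosθ.
L cosφ = √(L² − r² sin²θ) = 0.044245 m.
|ω_rod| = r ω |cosθ| / √(L² − r² sin²θ) = 0.013·213.6·0.25038/0.044245 = 15.716 rad/s.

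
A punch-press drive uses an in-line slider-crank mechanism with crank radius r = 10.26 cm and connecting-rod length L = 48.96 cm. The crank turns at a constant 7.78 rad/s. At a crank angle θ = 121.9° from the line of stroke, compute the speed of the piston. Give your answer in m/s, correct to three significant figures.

ω = 7.78 rad/s
For an in-line slider-crank, x = r cosθ + √(L² − r² sin²θ), so v = −rω sinθ·[1 + r cosθ/√(L² − r² sin²θ)].
With r = 0.1026 m, L = 0.4896 m, θ = 121.9°: √(L² − r² sin²θ) = 0.48179 m.
v = −0.1026·7.78·0.84897·[1 + 0.1026·-0.52844/0.48179] = -0.60141 m/s.
|v| = 0.60141 m/s.

0.601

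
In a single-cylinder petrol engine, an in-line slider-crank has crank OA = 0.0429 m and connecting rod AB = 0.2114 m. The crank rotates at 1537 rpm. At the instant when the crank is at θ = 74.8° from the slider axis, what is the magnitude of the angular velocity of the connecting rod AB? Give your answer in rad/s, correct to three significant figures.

8.73

ω = 161 rad/s (converted from 1537 rpm).
The rod makes angle φ with the slider axis where L sinφ = r sinθ; differentiating, L cosφ·φ̇ = r ω cosθ.
L cosφ = √(L² − r² sin²θ) = 0.20731 m.
|ω_rod| = r ω |cosθ| / √(L² − r² sin²θ) = 0.0429·161·0.26219/0.20731 = 8.733 rad/s.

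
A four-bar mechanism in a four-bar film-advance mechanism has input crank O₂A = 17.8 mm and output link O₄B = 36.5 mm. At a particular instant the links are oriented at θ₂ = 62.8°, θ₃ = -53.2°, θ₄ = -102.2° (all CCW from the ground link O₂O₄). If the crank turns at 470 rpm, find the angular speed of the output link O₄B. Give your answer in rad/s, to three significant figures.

28.6

ω₂ = 49.22 rad/s (from 470 rpm).
Differentiating the loop-closure r₂e^{iθ₂}+r₃e^{iθ₃}=r₁+r₄e^{iθ₄} gives r₂ω₂e^{iθ₂}+r₃ω₃e^{iθ₃}=r₄ω₄e^{iθ₄}.
Eliminating the other unknown: ω₄ = r₂ω₂ sin(θ₂−θ₃) / [r₄ sin(θ₄−θ₃)].
Numerator sine = +0.89879; denominator sine = -0.75471.
Result = 0.0178·49.22·(+0.89879) / (0.0365·(-0.75471)) = -28.585 rad/s; magnitude 28.585 rad/s.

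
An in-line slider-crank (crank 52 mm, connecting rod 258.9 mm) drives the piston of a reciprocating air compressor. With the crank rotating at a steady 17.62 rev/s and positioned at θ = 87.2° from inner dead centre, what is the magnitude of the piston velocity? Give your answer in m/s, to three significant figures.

ω = 2π·17.6 = 110.7 rad/s
For an in-line slider-crank, x = r cosθ + √(L² − r² sin²θ), so v = −rω sinθ·[1 + r cosθ/√(L² − r² sin²θ)].
With r = 0.052 m, L = 0.2589 m, θ = 87.2°: √(L² − r² sin²θ) = 0.25364 m.
v = −0.052·110.7·0.99881·[1 + 0.052·0.04885/0.25364] = -5.8076 m/s.
|v| = 5.8076 m/s.

5.81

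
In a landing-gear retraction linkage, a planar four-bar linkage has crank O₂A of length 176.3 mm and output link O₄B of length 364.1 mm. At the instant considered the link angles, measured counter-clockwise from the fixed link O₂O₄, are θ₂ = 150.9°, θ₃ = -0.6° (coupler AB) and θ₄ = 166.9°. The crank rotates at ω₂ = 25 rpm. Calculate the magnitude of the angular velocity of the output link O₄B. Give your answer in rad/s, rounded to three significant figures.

ω₂ = 2.618 rad/s (from 25 rpm).
Differentiating the loop-closure r₂e^{iθ₂}+r₃e^{iθ₃}=r₁+r₄e^{iθ₄} gives r₂ω₂e^{iθ₂}+r₃ω₃e^{iθ₃}=r₄ω₄e^{iθ₄}.
Eliminating the other unknown: ω₄ = r₂ω₂ sin(θ₂−θ₃) / [r₄ sin(θ₄−θ₃)].
Numerator sine = +0.47716; denominator sine = +0.21644.
Result = 0.1763·2.618·(+0.47716) / (0.3641·(+0.21644)) = +2.7946 rad/s; magnitude 2.7946 rad/s.

2.79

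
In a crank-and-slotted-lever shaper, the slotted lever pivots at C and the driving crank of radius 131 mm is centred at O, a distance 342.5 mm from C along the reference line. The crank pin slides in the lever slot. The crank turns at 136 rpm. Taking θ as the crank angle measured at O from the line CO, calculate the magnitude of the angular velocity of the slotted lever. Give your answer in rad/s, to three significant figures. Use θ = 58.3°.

3.19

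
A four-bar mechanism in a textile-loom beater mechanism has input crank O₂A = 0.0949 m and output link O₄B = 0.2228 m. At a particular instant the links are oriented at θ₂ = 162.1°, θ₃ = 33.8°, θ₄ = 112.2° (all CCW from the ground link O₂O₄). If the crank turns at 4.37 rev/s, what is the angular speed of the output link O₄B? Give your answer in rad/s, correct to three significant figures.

9.37

ω₂ = 27.46 rad/s (from 4.37 rev/s).
Differentiating the loop-closure r₂e^{iθ₂}+r₃e^{iθ₃}=r₁+r₄e^{iθ₄} gives r₂ω₂e^{iθ₂}+r₃ω₃e^{iθ₃}=r₄ω₄e^{iθ₄}.
Eliminating the other unknown: ω₄ = r₂ω₂ sin(θ₂−θ₃) / [r₄ sin(θ₄−θ₃)].
Numerator sine = +0.78478; denominator sine = +0.97958.
Result = 0.0949·27.46·(+0.78478) / (0.2228·(+0.97958)) = +9.3696 rad/s; magnitude 9.3696 rad/s.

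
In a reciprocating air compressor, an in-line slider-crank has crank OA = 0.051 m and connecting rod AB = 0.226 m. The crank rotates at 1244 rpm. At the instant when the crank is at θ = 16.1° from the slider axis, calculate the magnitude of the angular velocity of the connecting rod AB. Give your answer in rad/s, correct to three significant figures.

28.3

ω = 130.3 rad/s (converted from 1244 rpm).
The rod makes angle φ with the slider axis where L sinφ = r sinθ; differentiating, L cosφ·φ̇ = r ω cosθ.
L cosφ = √(L² − r² sin²θ) = 0.22556 m.
|ω_rod| = r ω |cosθ| / √(L² − r² sin²θ) = 0.051·130.3·0.96078/0.22556 = 28.3 rad/s.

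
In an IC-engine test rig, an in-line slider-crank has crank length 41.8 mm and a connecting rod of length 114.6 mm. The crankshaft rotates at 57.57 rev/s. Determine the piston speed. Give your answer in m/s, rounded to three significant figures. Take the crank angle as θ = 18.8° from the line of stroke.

ω = 2π·57.6 = 361.7 rad/s
For an in-line slider-crank, x = r cosθ + √(L² − r² sin²θ), so v = −rω sinθ·[1 + r cosθ/√(L² − r² sin²θ)].
With r = 0.0418 m, L = 0.1146 m, θ = 18.8°: √(L² − r² sin²θ) = 0.11381 m.
v = −0.0418·361.7·0.32227·[1 + 0.0418·0.94665/0.11381] = -6.5669 m/s.
|v| = 6.5669 m/s.

6.57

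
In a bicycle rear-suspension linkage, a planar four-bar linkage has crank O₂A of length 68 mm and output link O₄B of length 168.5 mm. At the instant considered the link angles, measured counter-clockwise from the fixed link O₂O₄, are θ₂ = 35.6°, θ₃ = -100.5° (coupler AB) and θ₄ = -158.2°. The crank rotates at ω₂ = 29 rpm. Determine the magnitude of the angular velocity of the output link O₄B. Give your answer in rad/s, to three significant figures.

1.01

ω₂ = 3.037 rad/s (from 29 rpm).
Differentiating the loop-closure r₂e^{iθ₂}+r₃e^{iθ₃}=r₁+r₄e^{iθ₄} gives r₂ω₂e^{iθ₂}+r₃ω₃e^{iθ₃}=r₄ω₄e^{iθ₄}.
Eliminating the other unknown: ω₄ = r₂ω₂ sin(θ₂−θ₃) / [r₄ sin(θ₄−θ₃)].
Numerator sine = +0.69340; denominator sine = -0.84526.
Result = 0.068·3.037·(+0.69340) / (0.1685·(-0.84526)) = -1.0054 rad/s; magnitude 1.0054 rad/s.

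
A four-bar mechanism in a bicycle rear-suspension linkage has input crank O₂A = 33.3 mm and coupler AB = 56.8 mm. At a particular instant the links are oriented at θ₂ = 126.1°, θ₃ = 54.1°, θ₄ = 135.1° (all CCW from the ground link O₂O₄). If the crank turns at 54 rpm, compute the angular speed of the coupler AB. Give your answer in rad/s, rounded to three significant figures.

0.525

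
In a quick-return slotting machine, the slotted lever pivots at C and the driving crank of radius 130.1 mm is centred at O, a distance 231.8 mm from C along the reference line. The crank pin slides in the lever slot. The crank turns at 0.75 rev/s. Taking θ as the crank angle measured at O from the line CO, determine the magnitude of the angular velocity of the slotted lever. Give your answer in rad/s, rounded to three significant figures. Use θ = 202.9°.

ω = 4.712 rad/s (from 0.75 rev/s).
Crank pin A relative to C: A = (d + r cosθ, r sinθ); lever angle φ = atan2(r sinθ, d + r cosθ).
Differentiating tanφ: φ̇ = rω(d cosθ + r)/(d² + r² + 2dr cosθ).
d² + r² + 2dr cosθ = |CA|² = 0.0150965 m²;  d cosθ + r = -0.083431 m.
|ω_lever| = |0.1301·4.712·-0.083431| / 0.0150965 = 3.3882 rad/s.

3.39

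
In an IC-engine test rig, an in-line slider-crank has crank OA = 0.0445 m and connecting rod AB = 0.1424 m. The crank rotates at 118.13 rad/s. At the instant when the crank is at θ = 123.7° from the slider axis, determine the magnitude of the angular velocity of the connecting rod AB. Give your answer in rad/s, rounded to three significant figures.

ω = 118.1 rad/s
The rod makes angle φ with the slider axis where L sinφ = r sinθ; differentiating, L cosφ·φ̇ = r ω cosθ.
L cosφ = √(L² − r² sin²θ) = 0.1375 m.
|ω_rod| = r ω |cosθ| / √(L² − r² sin²θ) = 0.0445·118.1·0.55484/0.1375 = 21.212 rad/s.

21.2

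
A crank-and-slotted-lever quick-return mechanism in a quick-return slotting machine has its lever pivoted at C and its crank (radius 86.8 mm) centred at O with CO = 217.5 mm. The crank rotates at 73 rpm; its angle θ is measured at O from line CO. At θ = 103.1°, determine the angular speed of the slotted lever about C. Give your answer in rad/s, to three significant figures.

0.538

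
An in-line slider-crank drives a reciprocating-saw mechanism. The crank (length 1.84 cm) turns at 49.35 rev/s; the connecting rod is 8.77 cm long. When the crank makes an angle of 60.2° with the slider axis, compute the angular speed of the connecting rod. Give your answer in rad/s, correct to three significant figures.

32.9

ω = 310.1 rad/s (converted from 49.35 rev/s).
The rod makes angle φ with the slider axis where L sinφ = r sinθ; differentiating, L cosφ·φ̇ = r ω cosθ.
L cosφ = √(L² − r² sin²θ) = 0.086234 m.
|ω_rod| = r ω |cosθ| / √(L² − r² sin²θ) = 0.0184·310.1·0.49697/0.086234 = 32.881 rad/s.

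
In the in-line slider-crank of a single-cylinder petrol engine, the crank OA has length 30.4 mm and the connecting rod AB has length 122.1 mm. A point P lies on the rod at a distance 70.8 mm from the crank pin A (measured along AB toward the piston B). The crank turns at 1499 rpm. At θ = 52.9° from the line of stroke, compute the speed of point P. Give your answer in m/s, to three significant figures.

4.32

ω = 157 rad/s.  Crank-pin speed |V_A| = rω = 4.772 m/s, perpendicular to OA.
Rod angle: sinφ = −(r/L) sinθ ⇒ φ = -11.454°; ω_rod = −rω cosθ/√(L²−r²sin²θ) = -24.054 rad/s.
V_P = V_A + ω_rod × AP, with AP = 0.0708 m along the rod.
Components: V_Px = −rω sinθ − a·ω_rod·sinφ = -4.1443 m/s;  V_Py = rω cosθ + a·ω_rod·cosφ = +1.2094 m/s.
|V_P| = √(V_Px² + V_Py²) = 4.3172 m/s.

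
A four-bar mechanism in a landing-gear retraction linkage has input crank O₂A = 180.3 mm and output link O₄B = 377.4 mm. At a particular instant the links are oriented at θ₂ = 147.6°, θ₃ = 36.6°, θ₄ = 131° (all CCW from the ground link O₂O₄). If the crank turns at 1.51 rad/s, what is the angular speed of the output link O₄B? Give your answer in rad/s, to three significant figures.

ω₂ = 1.51 rad/s
Differentiating the loop-closure r₂e^{iθ₂}+r₃e^{iθ₃}=r₁+r₄e^{iθ₄} gives r₂ω₂e^{iθ₂}+r₃ω₃e^{iθ₃}=r₄ω₄e^{iθ₄}.
Eliminating the other unknown: ω₄ = r₂ω₂ sin(θ₂−θ₃) / [r₄ sin(θ₄−θ₃)].
Numerator sine = +0.93358; denominator sine = +0.99705.
Result = 0.1803·1.51·(+0.93358) / (0.3774·(+0.99705)) = +0.67547 rad/s; magnitude 0.67547 rad/s.

0.675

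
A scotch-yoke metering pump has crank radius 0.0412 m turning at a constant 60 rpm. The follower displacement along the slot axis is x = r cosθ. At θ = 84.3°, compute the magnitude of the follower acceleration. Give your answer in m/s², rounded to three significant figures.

ω = 6.283 rad/s (from 60 rpm).
x = r cosθ ⇒ ẍ = −rω² cosθ (ω constant).
|a| = rω²|cosθ| = 0.0412·(6.283)²·|cos 84.3°| = 0.16154 m/s².

0.162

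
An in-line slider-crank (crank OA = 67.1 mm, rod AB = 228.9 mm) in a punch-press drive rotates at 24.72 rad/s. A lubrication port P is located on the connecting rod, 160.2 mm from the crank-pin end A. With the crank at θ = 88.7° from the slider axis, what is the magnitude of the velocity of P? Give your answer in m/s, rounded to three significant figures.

1.67

ω = 24.72 rad/s.  Crank-pin speed |V_A| = rω = 1.6587 m/s, perpendicular to OA.
Rod angle: sinφ = −(r/L) sinθ ⇒ φ = -17.042°; ω_rod = −rω cosθ/√(L²−r²sin²θ) = -0.17195 rad/s.
V_P = V_A + ω_rod × AP, with AP = 0.1602 m along the rod.
Components: V_Px = −rω sinθ − a·ω_rod·sinφ = -1.6664 m/s;  V_Py = rω cosθ + a·ω_rod·cosφ = +0.011294 m/s.
|V_P| = √(V_Px² + V_Py²) = 1.6664 m/s.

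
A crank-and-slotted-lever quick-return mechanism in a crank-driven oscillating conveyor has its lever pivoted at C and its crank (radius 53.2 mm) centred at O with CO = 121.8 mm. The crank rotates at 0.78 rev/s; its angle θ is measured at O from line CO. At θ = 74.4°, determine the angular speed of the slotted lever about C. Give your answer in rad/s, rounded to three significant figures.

1.06

ω = 4.901 rad/s (from 0.78 rev/s).
Crank pin A relative to C: A = (d + r cosθ, r sinθ); lever angle φ = atan2(r sinθ, d + r cosθ).
Differentiating tanφ: φ̇ = rω(d cosθ + r)/(d² + r² + 2dr cosθ).
d² + r² + 2dr cosθ = |CA|² = 0.0211506 m²;  d cosθ + r = +0.085954 m.
|ω_lever| = |0.0532·4.901·+0.085954| / 0.0211506 = 1.0596 rad/s.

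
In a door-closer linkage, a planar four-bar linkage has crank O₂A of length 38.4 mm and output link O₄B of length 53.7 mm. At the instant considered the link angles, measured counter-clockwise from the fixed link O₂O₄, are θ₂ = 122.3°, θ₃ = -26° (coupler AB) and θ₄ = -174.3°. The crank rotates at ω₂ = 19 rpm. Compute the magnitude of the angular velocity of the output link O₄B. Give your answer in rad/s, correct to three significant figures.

1.42

ω₂ = 1.99 rad/s (from 19 rpm).
Differentiating the loop-closure r₂e^{iθ₂}+r₃e^{iθ₃}=r₁+r₄e^{iθ₄} gives r₂ω₂e^{iθ₂}+r₃ω₃e^{iθ₃}=r₄ω₄e^{iθ₄}.
Eliminating the other unknown: ω₄ = r₂ω₂ sin(θ₂−θ₃) / [r₄ sin(θ₄−θ₃)].
Numerator sine = +0.52547; denominator sine = -0.52547.
Result = 0.0384·1.99·(+0.52547) / (0.0537·(-0.52547)) = -1.4228 rad/s; magnitude 1.4228 rad/s.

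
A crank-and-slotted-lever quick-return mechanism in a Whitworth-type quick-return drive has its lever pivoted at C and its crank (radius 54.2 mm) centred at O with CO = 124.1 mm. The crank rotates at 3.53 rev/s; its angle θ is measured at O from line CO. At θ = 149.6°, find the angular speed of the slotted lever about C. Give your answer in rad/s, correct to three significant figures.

ω = 22.18 rad/s (from 3.53 rev/s).
Crank pin A relative to C: A = (d + r cosθ, r sinθ); lever angle φ = atan2(r sinθ, d + r cosθ).
Differentiating tanφ: φ̇ = rω(d cosθ + r)/(d² + r² + 2dr cosθ).
d² + r² + 2dr cosθ = |CA|² = 0.00673554 m²;  d cosθ + r = -0.052838 m.
|ω_lever| = |0.0542·22.18·-0.052838| / 0.00673554 = 9.4303 rad/s.

9.43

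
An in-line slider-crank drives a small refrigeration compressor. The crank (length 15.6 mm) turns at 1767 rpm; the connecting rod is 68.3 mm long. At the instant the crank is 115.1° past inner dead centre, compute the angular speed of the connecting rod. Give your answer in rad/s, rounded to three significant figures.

ω = 185 rad/s (converted from 1767 rpm).
The rod makes angle φ with the slider axis where L sinφ = r sinθ; differentiating, L cosφ·φ̇ = r ω cosθ.
L cosφ = √(L² − r² sin²θ) = 0.066823 m.
|ω_rod| = r ω |cosθ| / √(L² − r² sin²θ) = 0.0156·185·0.42420/0.066823 = 18.325 rad/s.

18.3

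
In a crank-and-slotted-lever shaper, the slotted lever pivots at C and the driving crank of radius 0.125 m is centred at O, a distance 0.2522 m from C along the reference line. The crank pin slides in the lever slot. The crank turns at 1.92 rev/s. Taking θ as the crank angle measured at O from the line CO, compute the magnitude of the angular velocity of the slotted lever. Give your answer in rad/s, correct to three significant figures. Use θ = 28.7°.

ω = 12.06 rad/s (from 1.92 rev/s).
Crank pin A relative to C: A = (d + r cosθ, r sinθ); lever angle φ = atan2(r sinθ, d + r cosθ).
Differentiating tanφ: φ̇ = rω(d cosθ + r)/(d² + r² + 2dr cosθ).
d² + r² + 2dr cosθ = |CA|² = 0.134534 m²;  d cosθ + r = +0.34622 m.
|ω_lever| = |0.125·12.06·+0.34622| / 0.134534 = 3.8807 rad/s.

3.88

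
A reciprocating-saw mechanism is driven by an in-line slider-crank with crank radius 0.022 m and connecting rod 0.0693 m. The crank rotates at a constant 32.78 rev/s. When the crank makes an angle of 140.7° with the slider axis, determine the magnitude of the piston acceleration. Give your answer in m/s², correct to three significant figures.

655

ω = 2π·32.8 = 206 rad/s
x(θ) = r cosθ + √(L² − r² sin²θ); with ω constant, a = ω²·d²x/dθ².
d²x/dθ² = −r cosθ − r²(cos2θ)/√u − r⁴ sin²2θ/(4u^{3/2}),  u = L² − r² sin²θ = 0.00460832 m².
Substituting r = 0.022 m, L = 0.0693 m, θ = 140.7°: d²x/dθ² = +0.015435 m.
a = ω²·d²x/dθ² = (206)²·(+0.015435) = +654.78 m/s²;  |a| = 654.78 m/s².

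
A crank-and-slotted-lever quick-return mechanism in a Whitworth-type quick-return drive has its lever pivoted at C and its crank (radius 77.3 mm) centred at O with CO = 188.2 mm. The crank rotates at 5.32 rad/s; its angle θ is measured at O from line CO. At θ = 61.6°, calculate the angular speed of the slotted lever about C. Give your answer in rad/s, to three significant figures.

ω = 5.32 rad/s
Crank pin A relative to C: A = (d + r cosθ, r sinθ); lever angle φ = atan2(r sinθ, d + r cosθ).
Differentiating tanφ: φ̇ = rω(d cosθ + r)/(d² + r² + 2dr cosθ).
d² + r² + 2dr cosθ = |CA|² = 0.0552332 m²;  d cosθ + r = +0.16681 m.
|ω_lever| = |0.0773·5.32·+0.16681| / 0.0552332 = 1.242 rad/s.

1.24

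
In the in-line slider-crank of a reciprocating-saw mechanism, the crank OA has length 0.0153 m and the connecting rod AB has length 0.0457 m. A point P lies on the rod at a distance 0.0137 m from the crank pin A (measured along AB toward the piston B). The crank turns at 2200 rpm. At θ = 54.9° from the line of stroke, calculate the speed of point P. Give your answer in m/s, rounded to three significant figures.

ω = 230.4 rad/s.  Crank-pin speed |V_A| = rω = 3.5249 m/s, perpendicular to OA.
Rod angle: sinφ = −(r/L) sinθ ⇒ φ = -15.897°; ω_rod = −rω cosθ/√(L²−r²sin²θ) = -46.114 rad/s.
V_P = V_A + ω_rod × AP, with AP = 0.0137 m along the rod.
Components: V_Px = −rω sinθ − a·ω_rod·sinφ = -3.0569 m/s;  V_Py = rω cosθ + a·ω_rod·cosφ = +1.4192 m/s.
|V_P| = √(V_Px² + V_Py²) = 3.3703 m/s.

3.37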